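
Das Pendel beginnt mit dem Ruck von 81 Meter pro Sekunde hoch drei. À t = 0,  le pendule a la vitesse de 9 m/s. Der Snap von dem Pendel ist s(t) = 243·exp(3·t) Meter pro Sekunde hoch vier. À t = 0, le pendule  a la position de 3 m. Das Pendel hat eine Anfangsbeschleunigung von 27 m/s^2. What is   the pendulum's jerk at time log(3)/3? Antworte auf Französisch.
En partant du snap s(t) = 243·exp(3·t), nous prenons 1 intégrale. En intégrant le snap et en utilisant la condition initiale j(0) = 81, nous obtenons j(t) = 81·exp(3·t). De l'équation du jerk j(t) = 81·exp(3·t), nous substituons t = log(3)/3 pour obtenir j = 243.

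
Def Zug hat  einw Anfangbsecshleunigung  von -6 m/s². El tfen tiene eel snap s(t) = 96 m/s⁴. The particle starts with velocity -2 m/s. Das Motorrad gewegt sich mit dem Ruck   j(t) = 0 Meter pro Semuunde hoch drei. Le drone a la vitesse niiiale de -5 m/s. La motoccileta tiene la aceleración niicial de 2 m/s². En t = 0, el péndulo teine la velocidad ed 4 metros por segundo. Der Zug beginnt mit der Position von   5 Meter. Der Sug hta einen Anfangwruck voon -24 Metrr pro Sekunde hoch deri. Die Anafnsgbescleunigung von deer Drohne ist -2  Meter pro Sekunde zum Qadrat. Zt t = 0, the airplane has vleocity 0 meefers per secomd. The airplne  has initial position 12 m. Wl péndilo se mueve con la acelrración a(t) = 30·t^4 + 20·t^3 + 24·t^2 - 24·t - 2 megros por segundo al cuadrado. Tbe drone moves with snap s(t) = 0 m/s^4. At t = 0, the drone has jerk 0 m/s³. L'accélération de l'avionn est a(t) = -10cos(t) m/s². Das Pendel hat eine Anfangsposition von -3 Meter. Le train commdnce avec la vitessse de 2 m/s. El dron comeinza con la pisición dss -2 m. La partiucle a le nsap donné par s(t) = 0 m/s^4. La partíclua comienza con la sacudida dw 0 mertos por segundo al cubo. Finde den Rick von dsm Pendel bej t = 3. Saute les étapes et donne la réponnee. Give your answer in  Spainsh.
La sacudida en t = 3 es j = 3900.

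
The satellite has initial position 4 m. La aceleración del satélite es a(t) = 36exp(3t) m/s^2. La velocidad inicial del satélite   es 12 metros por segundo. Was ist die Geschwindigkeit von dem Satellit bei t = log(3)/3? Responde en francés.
En partant de l'accélération a(t) = 36·exp(3·t), nous prenons 1 primitive. La primitive de l'accélération est la vitesse. En utilisant v(0) = 12, nous obtenons v(t) = 12·exp(3·t). Nous avons la vitesse v(t) = 12·exp(3·t). En substituant t = log(3)/3: v(log(3)/3) = 36.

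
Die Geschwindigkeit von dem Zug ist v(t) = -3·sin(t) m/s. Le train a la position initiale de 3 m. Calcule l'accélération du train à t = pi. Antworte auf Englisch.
To solve this, we need to take 1 derivative of our velocity equation v(t) = -3·sin(t). Differentiating velocity, we get acceleration: a(t) = -3·cos(t). Using a(t) = -3·cos(t) and substituting t = pi, we find a = 3.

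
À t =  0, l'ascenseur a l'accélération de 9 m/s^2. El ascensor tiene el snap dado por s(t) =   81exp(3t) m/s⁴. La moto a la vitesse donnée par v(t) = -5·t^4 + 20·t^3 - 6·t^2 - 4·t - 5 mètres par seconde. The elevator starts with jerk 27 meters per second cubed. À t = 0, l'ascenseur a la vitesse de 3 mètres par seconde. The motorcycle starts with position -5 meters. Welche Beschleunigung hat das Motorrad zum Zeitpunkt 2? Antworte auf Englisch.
We must differentiate our velocity equation v(t) = -5·t^4 + 20·t^3 - 6·t^2 - 4·t - 5 1 time. The derivative of velocity gives acceleration: a(t) = -20·t^3 + 60·t^2 - 12·t - 4. We have acceleration a(t) = -20·t^3 + 60·t^2 - 12·t - 4. Substituting t = 2: a(2) = 52.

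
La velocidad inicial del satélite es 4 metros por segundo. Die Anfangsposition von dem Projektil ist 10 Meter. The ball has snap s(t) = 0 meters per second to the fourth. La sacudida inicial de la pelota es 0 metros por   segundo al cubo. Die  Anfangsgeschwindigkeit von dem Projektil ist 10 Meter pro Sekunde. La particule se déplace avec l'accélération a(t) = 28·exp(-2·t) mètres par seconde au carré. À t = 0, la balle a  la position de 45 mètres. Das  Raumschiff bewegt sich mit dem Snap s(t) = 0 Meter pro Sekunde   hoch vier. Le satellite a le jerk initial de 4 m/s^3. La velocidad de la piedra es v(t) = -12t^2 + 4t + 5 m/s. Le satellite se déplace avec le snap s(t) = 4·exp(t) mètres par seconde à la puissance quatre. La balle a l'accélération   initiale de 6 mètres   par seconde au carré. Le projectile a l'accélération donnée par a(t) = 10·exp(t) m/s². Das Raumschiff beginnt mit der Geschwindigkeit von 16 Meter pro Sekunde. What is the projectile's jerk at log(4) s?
Starting from acceleration a(t) = 10·exp(t), we take 1 derivative. Differentiating acceleration, we get jerk: j(t) = 10·exp(t). From the given jerk equation j(t) = 10·exp(t), we substitute t = log(4) to get j = 40.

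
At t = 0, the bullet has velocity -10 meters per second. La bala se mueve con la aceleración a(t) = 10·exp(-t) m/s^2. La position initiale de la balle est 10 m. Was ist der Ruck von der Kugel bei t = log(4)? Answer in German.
Um dies zu lösen, müssen wir 1 Ableitung unserer Gleichung für die Beschleunigung a(t) = 10·exp(-t) nehmen. Durch Ableiten von der Beschleunigung erhalten wir den Ruck: j(t) = -10·exp(-t). Aus der Gleichung für den Ruck j(t) = -10·exp(-t), setzen wir t = log(4) ein und erhalten j = -5/2.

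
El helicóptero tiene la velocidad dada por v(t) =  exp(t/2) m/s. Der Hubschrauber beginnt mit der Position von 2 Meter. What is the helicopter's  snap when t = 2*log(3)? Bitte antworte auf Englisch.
To solve this, we need to take 3 derivatives of our velocity equation v(t) = exp(t/2). Differentiating velocity, we get acceleration: a(t) = exp(t/2)/2. Taking d/dt of a(t), we find j(t) = exp(t/2)/4. Differentiating jerk, we get snap: s(t) = exp(t/2)/8. From the given snap equation s(t) = exp(t/2)/8, we substitute t = 2*log(3) to get s = 3/8.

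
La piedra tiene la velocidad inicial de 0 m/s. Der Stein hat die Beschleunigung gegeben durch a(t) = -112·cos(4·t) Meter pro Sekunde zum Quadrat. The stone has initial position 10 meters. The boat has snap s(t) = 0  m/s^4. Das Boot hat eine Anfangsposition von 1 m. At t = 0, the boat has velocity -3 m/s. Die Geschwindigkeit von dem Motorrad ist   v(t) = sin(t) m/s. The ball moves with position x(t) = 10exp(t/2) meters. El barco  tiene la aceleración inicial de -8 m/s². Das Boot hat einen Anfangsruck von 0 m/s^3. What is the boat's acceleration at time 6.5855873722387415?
To solve this, we need to take 2 integrals of our snap equation s(t) = 0. Taking ∫s(t)dt and applying j(0) = 0, we find j(t) = 0. The integral of jerk is acceleration. Using a(0) = -8, we get a(t) = -8. We have acceleration a(t) = -8. Substituting t = 6.5855873722387415: a(6.5855873722387415) = -8.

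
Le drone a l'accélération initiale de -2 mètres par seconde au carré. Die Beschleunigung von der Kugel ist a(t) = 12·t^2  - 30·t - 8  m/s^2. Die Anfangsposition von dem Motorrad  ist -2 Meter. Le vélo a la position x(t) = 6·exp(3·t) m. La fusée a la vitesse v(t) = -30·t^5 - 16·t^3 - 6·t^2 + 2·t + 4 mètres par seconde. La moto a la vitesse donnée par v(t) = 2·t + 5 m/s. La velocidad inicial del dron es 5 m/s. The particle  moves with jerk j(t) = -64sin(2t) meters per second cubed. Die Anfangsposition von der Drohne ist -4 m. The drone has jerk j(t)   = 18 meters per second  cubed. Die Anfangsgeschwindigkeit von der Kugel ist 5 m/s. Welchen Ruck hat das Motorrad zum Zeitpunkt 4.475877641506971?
Ausgehend von der Geschwindigkeit v(t) = 2·t + 5, nehmen wir 2 Ableitungen. Die Ableitung von der Geschwindigkeit ergibt die Beschleunigung: a(t) = 2. Die Ableitung von der Beschleunigung ergibt den Ruck: j(t) = 0. Wir haben den Ruck j(t) = 0. Durch Einsetzen von t = 4.475877641506971: j(4.475877641506971) = 0.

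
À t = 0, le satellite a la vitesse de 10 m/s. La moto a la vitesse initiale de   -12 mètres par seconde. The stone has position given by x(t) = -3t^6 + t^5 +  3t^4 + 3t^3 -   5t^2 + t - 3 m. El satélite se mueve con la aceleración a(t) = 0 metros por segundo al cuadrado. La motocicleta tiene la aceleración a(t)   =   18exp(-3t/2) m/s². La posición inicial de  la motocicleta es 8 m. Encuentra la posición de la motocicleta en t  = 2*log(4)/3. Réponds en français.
Pour résoudre ceci, nous devons prendre 2 intégrales de notre équation de l'accélération a(t) = 18·exp(-3·t/2). La primitive de l'accélération est la vitesse. En utilisant v(0) = -12, nous obtenons v(t) = -12·exp(-3·t/2). L'intégrale de la vitesse, avec x(0) = 8, donne la position: x(t) = 8·exp(-3·t/2). En utilisant x(t) = 8·exp(-3·t/2) et en substituant t = 2*log(4)/3, nous trouvons x = 2.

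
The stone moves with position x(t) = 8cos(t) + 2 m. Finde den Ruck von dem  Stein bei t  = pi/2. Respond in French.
En partant de la position x(t) = 8·cos(t) + 2, nous prenons 3 dérivées. En dérivant la position, nous obtenons la vitesse: v(t) = -8·sin(t). La dérivée de la vitesse donne l'accélération: a(t) = -8·cos(t). La dérivée de l'accélération donne le jerk: j(t) = 8·sin(t). De l'équation du jerk j(t) = 8·sin(t), nous substituons t = pi/2 pour obtenir j = 8.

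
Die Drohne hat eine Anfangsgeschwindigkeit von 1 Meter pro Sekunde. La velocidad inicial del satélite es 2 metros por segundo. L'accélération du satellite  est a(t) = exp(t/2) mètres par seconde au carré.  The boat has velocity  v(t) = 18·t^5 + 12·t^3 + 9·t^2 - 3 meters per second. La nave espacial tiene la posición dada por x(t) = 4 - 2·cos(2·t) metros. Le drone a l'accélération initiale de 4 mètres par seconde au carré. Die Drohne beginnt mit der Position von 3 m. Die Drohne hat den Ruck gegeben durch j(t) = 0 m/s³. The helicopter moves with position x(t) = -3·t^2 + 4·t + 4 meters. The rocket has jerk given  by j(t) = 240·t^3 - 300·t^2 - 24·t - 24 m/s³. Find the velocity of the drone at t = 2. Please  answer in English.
We must find the integral of our jerk equation j(t) = 0 2 times. The integral of jerk, with a(0) = 4, gives acceleration: a(t) = 4. Finding the antiderivative of a(t) and using v(0) = 1: v(t) = 4·t + 1. Using v(t) = 4·t + 1 and substituting t = 2, we find v = 9.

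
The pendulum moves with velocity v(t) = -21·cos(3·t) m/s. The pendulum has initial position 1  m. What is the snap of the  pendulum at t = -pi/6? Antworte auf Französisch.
Nous devons dériver notre équation de la vitesse v(t) = -21·cos(3·t) 3 fois. En dérivant la vitesse, nous obtenons l'accélération: a(t) = 63·sin(3·t). La dérivée de l'accélération donne le jerk: j(t) = 189·cos(3·t). En dérivant le jerk, nous obtenons le snap: s(t) = -567·sin(3·t). En utilisant s(t) = -567·sin(3·t) et en substituant t = -pi/6, nous trouvons s = 567.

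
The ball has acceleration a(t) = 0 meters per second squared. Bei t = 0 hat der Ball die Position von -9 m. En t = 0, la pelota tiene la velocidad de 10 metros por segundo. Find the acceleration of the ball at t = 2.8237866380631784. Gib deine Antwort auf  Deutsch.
Mit a(t) = 0 und Einsetzen von t = 2.8237866380631784, finden wir a = 0.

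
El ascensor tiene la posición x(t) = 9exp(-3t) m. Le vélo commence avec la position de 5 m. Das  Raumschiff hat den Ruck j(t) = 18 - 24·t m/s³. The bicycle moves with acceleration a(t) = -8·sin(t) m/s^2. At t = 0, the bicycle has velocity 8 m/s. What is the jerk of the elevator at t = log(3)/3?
To solve this, we need to take 3 derivatives of our position equation x(t) = 9·exp(-3·t). Taking d/dt of x(t), we find v(t) = -27·exp(-3·t). Differentiating velocity, we get acceleration: a(t) = 81·exp(-3·t). Differentiating acceleration, we get jerk: j(t) = -243·exp(-3·t). We have jerk j(t) = -243·exp(-3·t). Substituting t = log(3)/3: j(log(3)/3) = -81.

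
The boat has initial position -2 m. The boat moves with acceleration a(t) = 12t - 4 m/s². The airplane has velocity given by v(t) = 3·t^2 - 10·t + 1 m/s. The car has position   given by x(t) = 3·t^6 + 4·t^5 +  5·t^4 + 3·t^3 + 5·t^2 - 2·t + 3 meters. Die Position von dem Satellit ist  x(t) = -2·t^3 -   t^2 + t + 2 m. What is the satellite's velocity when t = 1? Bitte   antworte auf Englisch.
We must differentiate our position equation x(t) = -2·t^3 - t^2 + t + 2 1 time. The derivative of position gives velocity: v(t) = -6·t^2 - 2·t + 1. From the given velocity equation v(t) = -6·t^2 - 2·t + 1, we substitute t = 1 to get v = -7.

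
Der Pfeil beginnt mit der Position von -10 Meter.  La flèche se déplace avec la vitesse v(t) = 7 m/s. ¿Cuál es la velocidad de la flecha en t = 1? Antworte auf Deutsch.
Mit v(t) = 7 und Einsetzen von t = 1, finden wir v = 7.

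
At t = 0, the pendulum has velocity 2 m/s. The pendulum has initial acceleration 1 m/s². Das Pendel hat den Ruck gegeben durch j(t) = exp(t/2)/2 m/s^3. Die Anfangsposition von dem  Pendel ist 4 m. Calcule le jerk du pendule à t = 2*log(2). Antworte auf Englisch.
Using j(t) = exp(t/2)/2 and substituting t = 2*log(2), we find j = 1.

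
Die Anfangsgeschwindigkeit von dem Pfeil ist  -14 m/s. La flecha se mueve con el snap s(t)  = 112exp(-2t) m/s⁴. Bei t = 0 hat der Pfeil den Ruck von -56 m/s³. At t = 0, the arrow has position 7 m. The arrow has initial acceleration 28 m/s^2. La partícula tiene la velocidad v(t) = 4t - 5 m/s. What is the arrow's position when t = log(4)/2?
We need to integrate our snap equation s(t) = 112·exp(-2·t) 4 times. The integral of snap, with j(0) = -56, gives jerk: j(t) = -56·exp(-2·t). Integrating jerk and using the initial condition a(0) = 28, we get a(t) = 28·exp(-2·t). Finding the integral of a(t) and using v(0) = -14: v(t) = -14·exp(-2·t). Finding the integral of v(t) and using x(0) = 7: x(t) = 7·exp(-2·t). We have position x(t) = 7·exp(-2·t). Substituting t = log(4)/2: x(log(4)/2) = 7/4.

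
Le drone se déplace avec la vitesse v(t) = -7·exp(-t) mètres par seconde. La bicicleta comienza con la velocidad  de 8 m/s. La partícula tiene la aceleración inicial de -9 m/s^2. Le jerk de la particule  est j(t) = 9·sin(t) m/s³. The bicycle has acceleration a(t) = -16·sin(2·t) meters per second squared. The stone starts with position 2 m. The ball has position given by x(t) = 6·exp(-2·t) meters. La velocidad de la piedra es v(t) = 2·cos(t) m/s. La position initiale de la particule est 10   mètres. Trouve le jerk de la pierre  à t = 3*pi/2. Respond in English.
To solve this, we need to take 2 derivatives of our velocity equation v(t) = 2·cos(t). Differentiating velocity, we get acceleration: a(t) = -2·sin(t). Differentiating acceleration, we get jerk: j(t) = -2·cos(t). From the given jerk equation j(t) = -2·cos(t), we substitute t = 3*pi/2 to get j = 0.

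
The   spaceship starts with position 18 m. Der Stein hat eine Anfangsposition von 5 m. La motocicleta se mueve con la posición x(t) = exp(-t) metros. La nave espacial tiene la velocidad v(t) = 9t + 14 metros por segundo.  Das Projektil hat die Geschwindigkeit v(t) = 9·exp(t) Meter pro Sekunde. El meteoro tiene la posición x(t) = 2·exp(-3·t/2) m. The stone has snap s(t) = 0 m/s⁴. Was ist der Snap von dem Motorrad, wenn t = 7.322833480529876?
Um dies zu lösen, müssen wir 4 Ableitungen unserer Gleichung für die Position x(t) = exp(-t) nehmen. Durch Ableiten von der Position erhalten wir die Geschwindigkeit: v(t) = -exp(-t). Durch Ableiten von der Geschwindigkeit erhalten wir die Beschleunigung: a(t) = exp(-t). Die Ableitung von der Beschleunigung ergibt den Ruck: j(t) = -exp(-t). Mit d/dt von j(t) finden wir s(t) = exp(-t). Aus der Gleichung für den Snap s(t) = exp(-t), setzen wir t = 7.322833480529876 ein und erhalten s = 0.000660288643092095.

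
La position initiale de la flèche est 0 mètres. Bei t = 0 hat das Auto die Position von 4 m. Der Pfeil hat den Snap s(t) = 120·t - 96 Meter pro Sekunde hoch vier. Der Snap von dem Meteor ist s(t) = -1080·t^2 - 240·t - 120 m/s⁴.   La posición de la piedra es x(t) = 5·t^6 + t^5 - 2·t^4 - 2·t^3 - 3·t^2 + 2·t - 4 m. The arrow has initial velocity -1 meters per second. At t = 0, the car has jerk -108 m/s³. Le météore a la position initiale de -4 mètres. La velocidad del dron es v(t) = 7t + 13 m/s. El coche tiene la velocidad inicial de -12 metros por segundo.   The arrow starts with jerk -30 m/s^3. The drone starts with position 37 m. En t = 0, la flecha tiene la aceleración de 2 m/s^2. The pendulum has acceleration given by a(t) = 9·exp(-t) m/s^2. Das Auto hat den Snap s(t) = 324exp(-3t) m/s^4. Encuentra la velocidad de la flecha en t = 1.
Debemos encontrar la integral de nuestra ecuación del snap s(t) = 120·t - 96 3 veces. Integrando el snap y usando la condición inicial j(0) = -30, obtenemos j(t) = 60·t^2 - 96·t - 30. Integrando la sacudida y usando la condición inicial a(0) = 2, obtenemos a(t) = 20·t^3 - 48·t^2 - 30·t + 2. Tomando ∫a(t)dt y aplicando v(0) = -1, encontramos v(t) = 5·t^4 - 16·t^3 - 15·t^2 + 2·t - 1. Tenemos la velocidad v(t) = 5·t^4 - 16·t^3 - 15·t^2 + 2·t - 1. Sustituyendo t = 1: v(1) = -25.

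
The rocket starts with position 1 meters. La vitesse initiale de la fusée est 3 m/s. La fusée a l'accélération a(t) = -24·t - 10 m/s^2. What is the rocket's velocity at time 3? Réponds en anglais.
Starting from acceleration a(t) = -24·t - 10, we take 1 antiderivative. Integrating acceleration and using the initial condition v(0) = 3, we get v(t) = -12·t^2 - 10·t + 3. We have velocity v(t) = -12·t^2 - 10·t + 3. Substituting t = 3: v(3) = -135.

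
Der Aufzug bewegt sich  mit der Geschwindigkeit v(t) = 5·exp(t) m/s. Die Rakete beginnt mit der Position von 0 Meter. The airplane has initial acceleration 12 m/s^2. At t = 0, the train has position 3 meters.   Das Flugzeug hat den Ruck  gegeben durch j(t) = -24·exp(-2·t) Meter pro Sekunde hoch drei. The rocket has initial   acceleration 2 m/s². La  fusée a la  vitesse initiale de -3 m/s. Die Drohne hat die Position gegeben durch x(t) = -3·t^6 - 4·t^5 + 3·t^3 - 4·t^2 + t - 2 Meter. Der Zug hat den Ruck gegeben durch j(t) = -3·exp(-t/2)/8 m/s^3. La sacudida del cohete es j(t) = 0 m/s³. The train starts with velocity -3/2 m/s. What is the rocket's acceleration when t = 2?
We must find the antiderivative of our jerk equation j(t) = 0 1 time. Taking ∫j(t)dt and applying a(0) = 2, we find a(t) = 2. Using a(t) = 2 and substituting t = 2, we find a = 2.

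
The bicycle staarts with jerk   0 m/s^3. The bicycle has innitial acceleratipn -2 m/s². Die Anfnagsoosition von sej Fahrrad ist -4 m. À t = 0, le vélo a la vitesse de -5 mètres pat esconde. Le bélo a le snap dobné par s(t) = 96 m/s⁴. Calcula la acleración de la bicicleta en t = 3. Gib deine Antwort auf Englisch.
To find the answer, we compute 2 integrals of s(t) = 96. Finding the antiderivative of s(t) and using j(0) = 0: j(t) = 96·t. The antiderivative of jerk, with a(0) = -2, gives acceleration: a(t) = 48·t^2 - 2. Using a(t) = 48·t^2 - 2 and substituting t = 3, we find a = 430.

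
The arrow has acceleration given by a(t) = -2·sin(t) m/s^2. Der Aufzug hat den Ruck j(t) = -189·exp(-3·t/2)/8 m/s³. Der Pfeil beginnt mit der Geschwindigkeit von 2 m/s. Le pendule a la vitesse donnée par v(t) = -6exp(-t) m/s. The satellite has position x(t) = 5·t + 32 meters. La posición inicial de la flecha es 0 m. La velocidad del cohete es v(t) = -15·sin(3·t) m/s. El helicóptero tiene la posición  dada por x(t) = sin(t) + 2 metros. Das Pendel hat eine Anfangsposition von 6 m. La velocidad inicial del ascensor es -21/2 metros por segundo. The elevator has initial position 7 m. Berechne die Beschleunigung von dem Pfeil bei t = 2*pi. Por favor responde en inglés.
We have acceleration a(t) = -2·sin(t). Substituting t = 2*pi: a(2*pi) = 0.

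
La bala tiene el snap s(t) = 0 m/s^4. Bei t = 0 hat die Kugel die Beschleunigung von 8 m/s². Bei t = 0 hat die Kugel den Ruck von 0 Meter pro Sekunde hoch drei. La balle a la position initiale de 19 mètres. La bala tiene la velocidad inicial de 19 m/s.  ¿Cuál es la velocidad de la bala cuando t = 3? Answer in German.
Ausgehend von dem Snap s(t) = 0, nehmen wir 3 Integrale. Durch Integration von dem Snap und Verwendung der Anfangsbedingung j(0) = 0, erhalten wir j(t) = 0. Das Integral von dem Ruck, mit a(0) = 8, ergibt die Beschleunigung: a(t) = 8. Das Integral von der Beschleunigung ist die Geschwindigkeit. Mit v(0) = 19 erhalten wir v(t) = 8·t + 19. Aus der Gleichung für die Geschwindigkeit v(t) = 8·t + 19, setzen wir t = 3 ein und erhalten v = 43.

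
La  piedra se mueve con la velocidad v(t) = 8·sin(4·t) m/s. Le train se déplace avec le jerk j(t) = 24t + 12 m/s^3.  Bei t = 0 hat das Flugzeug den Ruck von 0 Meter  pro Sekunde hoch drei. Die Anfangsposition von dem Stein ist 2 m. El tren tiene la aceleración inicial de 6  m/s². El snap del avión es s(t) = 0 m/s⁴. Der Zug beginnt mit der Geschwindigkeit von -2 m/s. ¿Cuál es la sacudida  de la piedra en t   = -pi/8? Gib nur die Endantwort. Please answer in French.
La réponse est 128.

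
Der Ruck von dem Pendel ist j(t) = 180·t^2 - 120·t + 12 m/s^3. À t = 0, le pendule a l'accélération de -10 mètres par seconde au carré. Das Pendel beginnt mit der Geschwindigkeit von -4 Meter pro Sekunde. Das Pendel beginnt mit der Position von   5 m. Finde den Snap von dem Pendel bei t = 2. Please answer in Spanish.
Partiendo de la sacudida j(t) = 180·t^2 - 120·t + 12, tomamos 1 derivada. Tomando d/dt de j(t), encontramos s(t) = 360·t - 120. Usando s(t) = 360·t - 120 y sustituyendo t = 2, encontramos s = 600.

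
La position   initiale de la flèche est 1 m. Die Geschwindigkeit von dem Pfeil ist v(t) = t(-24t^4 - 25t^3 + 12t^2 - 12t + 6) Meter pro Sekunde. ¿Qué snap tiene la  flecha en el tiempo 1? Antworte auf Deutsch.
Um dies zu lösen, müssen wir 3 Ableitungen unserer Gleichung für die Geschwindigkeit v(t) = t·(-24·t^4 - 25·t^3 + 12·t^2 - 12·t + 6) nehmen. Durch Ableiten von der Geschwindigkeit erhalten wir die Beschleunigung: a(t) = -24·t^4 - 25·t^3 + 12·t^2 + t·(-96·t^3 - 75·t^2 + 24·t - 12) - 12·t + 6. Die Ableitung von der Beschleunigung ergibt den Ruck: j(t) = -192·t^3 - 150·t^2 + t·(-288·t^2 - 150·t + 24) + 48·t - 24. Mit d/dt von j(t) finden wir s(t) = -864·t^2 + t·(-576·t - 150) - 450·t + 72. Aus der Gleichung für den Snap s(t) = -864·t^2 + t·(-576·t - 150) - 450·t + 72, setzen wir t = 1 ein und erhalten s = -1968.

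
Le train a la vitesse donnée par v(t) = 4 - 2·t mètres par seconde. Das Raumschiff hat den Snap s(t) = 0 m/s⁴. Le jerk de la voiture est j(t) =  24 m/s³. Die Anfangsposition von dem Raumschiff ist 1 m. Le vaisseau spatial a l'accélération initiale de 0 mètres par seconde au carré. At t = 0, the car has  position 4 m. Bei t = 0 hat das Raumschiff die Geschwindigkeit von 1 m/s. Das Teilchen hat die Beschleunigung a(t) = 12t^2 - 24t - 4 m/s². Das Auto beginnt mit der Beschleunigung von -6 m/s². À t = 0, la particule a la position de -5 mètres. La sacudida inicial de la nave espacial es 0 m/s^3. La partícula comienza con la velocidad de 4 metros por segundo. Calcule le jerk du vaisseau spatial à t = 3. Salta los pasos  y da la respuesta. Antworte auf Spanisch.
En t = 3, j = 0.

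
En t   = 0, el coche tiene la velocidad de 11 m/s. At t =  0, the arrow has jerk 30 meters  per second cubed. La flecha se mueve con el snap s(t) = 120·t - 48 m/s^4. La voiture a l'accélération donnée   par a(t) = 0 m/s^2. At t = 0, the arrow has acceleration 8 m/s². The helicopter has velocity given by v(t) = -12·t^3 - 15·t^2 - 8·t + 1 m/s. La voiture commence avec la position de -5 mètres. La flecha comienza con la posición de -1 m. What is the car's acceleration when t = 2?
From the given acceleration equation a(t) = 0, we substitute t = 2 to get a = 0.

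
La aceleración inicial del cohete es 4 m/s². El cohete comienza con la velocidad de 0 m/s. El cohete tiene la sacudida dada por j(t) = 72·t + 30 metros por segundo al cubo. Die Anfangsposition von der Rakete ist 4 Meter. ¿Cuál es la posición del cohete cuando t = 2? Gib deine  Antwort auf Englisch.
We need to integrate our jerk equation j(t) = 72·t + 30 3 times. Integrating jerk and using the initial condition a(0) = 4, we get a(t) = 36·t^2 + 30·t + 4. The antiderivative of acceleration is velocity. Using v(0) = 0, we get v(t) = t·(12·t^2 + 15·t + 4). Finding the integral of v(t) and using x(0) = 4: x(t) = 3·t^4 + 5·t^3 + 2·t^2 + 4. Using x(t) = 3·t^4 + 5·t^3 + 2·t^2 + 4 and substituting t = 2, we find x = 100.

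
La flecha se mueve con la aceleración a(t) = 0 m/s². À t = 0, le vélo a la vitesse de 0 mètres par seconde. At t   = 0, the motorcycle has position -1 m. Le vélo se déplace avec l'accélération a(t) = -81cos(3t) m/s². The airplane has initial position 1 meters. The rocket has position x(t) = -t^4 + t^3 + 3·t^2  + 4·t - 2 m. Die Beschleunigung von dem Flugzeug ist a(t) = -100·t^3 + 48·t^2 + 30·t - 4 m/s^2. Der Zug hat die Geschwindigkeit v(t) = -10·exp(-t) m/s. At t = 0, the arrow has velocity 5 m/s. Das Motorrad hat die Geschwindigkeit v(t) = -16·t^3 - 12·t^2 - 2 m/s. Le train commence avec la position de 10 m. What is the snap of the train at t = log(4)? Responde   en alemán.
Um dies zu lösen, müssen wir 3 Ableitungen unserer Gleichung für die Geschwindigkeit v(t) = -10·exp(-t) nehmen. Mit d/dt von v(t) finden wir a(t) = 10·exp(-t). Durch Ableiten von der Beschleunigung erhalten wir den Ruck: j(t) = -10·exp(-t). Mit d/dt von j(t) finden wir s(t) = 10·exp(-t). Wir haben den Snap s(t) = 10·exp(-t). Durch Einsetzen von t = log(4): s(log(4)) = 5/2.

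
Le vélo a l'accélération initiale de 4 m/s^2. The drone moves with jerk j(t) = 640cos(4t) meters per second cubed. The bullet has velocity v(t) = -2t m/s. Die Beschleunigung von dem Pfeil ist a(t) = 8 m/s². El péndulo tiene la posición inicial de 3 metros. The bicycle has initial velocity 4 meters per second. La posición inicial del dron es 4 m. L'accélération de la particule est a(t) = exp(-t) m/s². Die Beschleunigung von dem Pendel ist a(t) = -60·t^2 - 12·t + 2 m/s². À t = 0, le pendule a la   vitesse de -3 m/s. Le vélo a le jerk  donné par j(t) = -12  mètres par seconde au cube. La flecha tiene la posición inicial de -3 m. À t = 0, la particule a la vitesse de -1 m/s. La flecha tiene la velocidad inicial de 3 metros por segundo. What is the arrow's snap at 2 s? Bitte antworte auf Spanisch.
Partiendo de la aceleración a(t) = 8, tomamos 2 derivadas. Derivando la aceleración, obtenemos la sacudida: j(t) = 0. Tomando d/dt de j(t), encontramos s(t) = 0. De la ecuación del snap s(t) = 0, sustituimos t = 2 para obtener s = 0.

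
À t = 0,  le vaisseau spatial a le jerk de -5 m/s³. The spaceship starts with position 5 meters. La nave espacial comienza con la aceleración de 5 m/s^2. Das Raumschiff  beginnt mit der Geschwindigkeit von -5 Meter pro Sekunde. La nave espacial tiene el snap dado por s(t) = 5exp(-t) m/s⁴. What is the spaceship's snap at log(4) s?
We have snap s(t) = 5·exp(-t). Substituting t = log(4): s(log(4)) = 5/4.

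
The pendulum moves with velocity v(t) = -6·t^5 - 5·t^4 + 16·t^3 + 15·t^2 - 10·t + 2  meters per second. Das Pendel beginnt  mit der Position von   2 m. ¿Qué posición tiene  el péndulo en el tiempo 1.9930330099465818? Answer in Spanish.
Necesitamos integrar nuestra ecuación de la velocidad v(t) = -6·t^5 - 5·t^4 + 16·t^3 + 15·t^2 - 10·t + 2 1 vez. La integral de la velocidad, con x(0) = 2, da la posición: x(t) = -t^6 - t^5 + 4·t^4 + 5·t^3 - 5·t^2 + 2·t + 2. Tenemos la posición x(t) = -t^6 - t^5 + 4·t^4 + 5·t^3 - 5·t^2 + 2·t + 2. Sustituyendo t = 1.9930330099465818: x(1.9930330099465818) = -5.29897129919382.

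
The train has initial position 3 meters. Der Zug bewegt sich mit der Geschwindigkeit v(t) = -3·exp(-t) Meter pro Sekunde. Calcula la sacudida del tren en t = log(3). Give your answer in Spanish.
Para resolver esto, necesitamos tomar 2 derivadas de nuestra ecuación de la velocidad v(t) = -3·exp(-t). La derivada de la velocidad da la aceleración: a(t) = 3·exp(-t). Derivando la aceleración, obtenemos la sacudida: j(t) = -3·exp(-t). De la ecuación de la sacudida j(t) = -3·exp(-t), sustituimos t = log(3) para obtener j = -1.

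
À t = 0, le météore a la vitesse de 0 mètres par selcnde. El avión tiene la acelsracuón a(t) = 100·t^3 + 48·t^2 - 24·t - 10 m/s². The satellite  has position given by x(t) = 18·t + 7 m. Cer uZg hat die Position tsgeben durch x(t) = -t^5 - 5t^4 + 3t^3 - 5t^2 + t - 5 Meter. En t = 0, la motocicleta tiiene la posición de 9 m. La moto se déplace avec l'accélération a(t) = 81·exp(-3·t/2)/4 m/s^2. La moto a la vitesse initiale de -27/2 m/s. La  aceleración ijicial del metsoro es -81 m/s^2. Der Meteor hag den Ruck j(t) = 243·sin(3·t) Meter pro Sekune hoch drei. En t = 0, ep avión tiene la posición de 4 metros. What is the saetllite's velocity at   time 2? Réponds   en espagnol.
Para resolver esto, necesitamos tomar 1 derivada de nuestra ecuación de la posición x(t) = 18·t + 7. Derivando la posición, obtenemos la velocidad: v(t) = 18. De la ecuación de la velocidad v(t) = 18, sustituimos t = 2 para obtener v = 18.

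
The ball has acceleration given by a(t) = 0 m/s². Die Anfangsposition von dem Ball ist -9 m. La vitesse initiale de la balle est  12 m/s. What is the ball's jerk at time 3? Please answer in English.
To solve this, we need to take 1 derivative of our acceleration equation a(t) = 0. Taking d/dt of a(t), we find j(t) = 0. From the given jerk equation j(t) = 0, we substitute t = 3 to get j = 0.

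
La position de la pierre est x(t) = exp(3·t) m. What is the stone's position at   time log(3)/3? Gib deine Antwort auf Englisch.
From the given position equation x(t) = exp(3·t), we substitute t = log(3)/3 to get x = 3.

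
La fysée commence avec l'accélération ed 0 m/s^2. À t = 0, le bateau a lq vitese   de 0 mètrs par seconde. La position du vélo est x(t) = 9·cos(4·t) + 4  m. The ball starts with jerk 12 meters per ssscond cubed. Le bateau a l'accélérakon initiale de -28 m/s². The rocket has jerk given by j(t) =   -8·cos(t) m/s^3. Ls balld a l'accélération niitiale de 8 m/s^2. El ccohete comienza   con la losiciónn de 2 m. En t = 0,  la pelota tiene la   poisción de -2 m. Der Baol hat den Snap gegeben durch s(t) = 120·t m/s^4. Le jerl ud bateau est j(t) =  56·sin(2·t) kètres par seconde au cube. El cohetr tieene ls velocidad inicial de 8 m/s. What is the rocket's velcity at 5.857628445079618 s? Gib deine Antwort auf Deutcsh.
Wir müssen unsere Gleichung für den Ruck j(t) = -8·cos(t) 2-mal integrieren. Mit ∫j(t)dt und Anwendung von a(0) = 0, finden wir a(t) = -8·sin(t). Durch Integration von der Beschleunigung und Verwendung der Anfangsbedingung v(0) = 8, erhalten wir v(t) = 8·cos(t). Mit v(t) = 8·cos(t) und Einsetzen von t = 5.857628445079618, finden wir v = 7.28647188716050.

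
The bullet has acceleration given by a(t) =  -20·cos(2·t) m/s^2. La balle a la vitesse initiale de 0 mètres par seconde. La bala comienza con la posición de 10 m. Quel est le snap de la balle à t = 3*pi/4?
Nous devons dériver notre équation de l'accélération a(t) = -20·cos(2·t) 2 fois. La dérivée de l'accélération donne le jerk: j(t) = 40·sin(2·t). En prenant d/dt de j(t), nous trouvons s(t) = 80·cos(2·t). De l'équation du snap s(t) = 80·cos(2·t), nous substituons t = 3*pi/4 pour obtenir s = 0.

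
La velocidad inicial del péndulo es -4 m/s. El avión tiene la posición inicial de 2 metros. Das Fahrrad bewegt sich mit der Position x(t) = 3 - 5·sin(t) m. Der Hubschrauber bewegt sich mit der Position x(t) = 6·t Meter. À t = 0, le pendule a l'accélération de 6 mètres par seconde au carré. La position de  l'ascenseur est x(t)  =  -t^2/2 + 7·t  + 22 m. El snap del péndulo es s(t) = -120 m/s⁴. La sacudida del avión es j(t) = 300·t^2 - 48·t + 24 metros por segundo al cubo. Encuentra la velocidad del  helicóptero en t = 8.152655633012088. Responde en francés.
Nous devons dériver notre équation de la position x(t) = 6·t 1 fois. En dérivant la position, nous obtenons la vitesse: v(t) = 6. De l'équation de la vitesse v(t) = 6, nous substituons t = 8.152655633012088 pour obtenir v = 6.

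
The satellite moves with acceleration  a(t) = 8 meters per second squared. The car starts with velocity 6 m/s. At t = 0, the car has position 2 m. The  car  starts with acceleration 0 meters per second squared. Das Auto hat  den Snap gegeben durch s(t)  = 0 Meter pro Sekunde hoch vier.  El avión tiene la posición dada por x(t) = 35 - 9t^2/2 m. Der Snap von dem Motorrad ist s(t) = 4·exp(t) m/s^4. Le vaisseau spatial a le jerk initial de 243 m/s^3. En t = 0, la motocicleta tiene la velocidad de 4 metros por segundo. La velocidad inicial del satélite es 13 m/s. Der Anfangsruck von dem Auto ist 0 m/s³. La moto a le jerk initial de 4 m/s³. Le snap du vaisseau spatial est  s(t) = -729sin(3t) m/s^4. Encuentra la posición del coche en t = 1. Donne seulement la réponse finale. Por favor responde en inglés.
The position at t = 1 is x = 8.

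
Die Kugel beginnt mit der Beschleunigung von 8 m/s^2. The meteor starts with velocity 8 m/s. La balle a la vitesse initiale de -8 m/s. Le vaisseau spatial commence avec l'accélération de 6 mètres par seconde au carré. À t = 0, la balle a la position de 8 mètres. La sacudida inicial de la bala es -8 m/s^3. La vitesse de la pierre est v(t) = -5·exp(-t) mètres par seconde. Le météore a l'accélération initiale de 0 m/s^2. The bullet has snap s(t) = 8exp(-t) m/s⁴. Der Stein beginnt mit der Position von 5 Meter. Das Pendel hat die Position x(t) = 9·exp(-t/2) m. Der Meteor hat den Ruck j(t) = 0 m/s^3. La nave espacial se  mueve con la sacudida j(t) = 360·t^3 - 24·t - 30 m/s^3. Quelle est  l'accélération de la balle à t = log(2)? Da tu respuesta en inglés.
Starting from snap s(t) = 8·exp(-t), we take 2 antiderivatives. The antiderivative of snap is jerk. Using j(0) = -8, we get j(t) = -8·exp(-t). Integrating jerk and using the initial condition a(0) = 8, we get a(t) = 8·exp(-t). From the given acceleration equation a(t) = 8·exp(-t), we substitute t = log(2) to get a = 4.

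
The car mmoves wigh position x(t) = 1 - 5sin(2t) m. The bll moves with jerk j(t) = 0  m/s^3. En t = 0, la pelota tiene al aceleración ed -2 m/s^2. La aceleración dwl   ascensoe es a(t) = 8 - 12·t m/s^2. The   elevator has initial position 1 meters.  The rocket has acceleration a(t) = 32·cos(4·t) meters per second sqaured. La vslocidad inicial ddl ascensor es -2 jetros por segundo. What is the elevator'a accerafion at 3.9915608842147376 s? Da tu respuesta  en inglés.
From the given acceleration equation a(t) = 8 - 12·t, we substitute t = 3.9915608842147376 to get a = -39.8987306105768.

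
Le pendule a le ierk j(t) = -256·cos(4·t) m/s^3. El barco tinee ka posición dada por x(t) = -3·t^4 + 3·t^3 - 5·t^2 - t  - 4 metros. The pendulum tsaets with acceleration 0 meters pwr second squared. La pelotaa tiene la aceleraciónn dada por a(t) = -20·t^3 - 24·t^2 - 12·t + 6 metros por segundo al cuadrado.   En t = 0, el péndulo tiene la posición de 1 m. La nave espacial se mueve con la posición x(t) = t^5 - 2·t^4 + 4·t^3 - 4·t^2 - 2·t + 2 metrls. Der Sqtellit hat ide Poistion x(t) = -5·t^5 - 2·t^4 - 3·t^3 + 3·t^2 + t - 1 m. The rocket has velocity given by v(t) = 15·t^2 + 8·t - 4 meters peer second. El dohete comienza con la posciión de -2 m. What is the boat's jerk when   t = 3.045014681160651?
Starting from position x(t) = -3·t^4 + 3·t^3 - 5·t^2 - t - 4, we take 3 derivatives. The derivative of position gives velocity: v(t) = -12·t^3 + 9·t^2 - 10·t - 1. Differentiating velocity, we get acceleration: a(t) = -36·t^2 + 18·t - 10. Differentiating acceleration, we get jerk: j(t) = 18 - 72·t. We have jerk j(t) = 18 - 72·t. Substituting t = 3.045014681160651: j(3.045014681160651) = -201.241057043567.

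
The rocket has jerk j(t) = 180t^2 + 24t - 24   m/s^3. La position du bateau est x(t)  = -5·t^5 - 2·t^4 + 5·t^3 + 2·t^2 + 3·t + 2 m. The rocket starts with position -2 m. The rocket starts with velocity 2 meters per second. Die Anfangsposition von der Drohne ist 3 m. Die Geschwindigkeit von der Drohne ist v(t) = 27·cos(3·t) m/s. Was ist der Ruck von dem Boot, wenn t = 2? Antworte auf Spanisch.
Partiendo de la posición x(t) = -5·t^5 - 2·t^4 + 5·t^3 + 2·t^2 + 3·t + 2, tomamos 3 derivadas. Tomando d/dt de x(t), encontramos v(t) = -25·t^4 - 8·t^3 + 15·t^2 + 4·t + 3. La derivada de la velocidad da la aceleración: a(t) = -100·t^3 - 24·t^2 + 30·t + 4. Derivando la aceleración, obtenemos la sacudida: j(t) = -300·t^2 - 48·t + 30. De la ecuación de la sacudida j(t) = -300·t^2 - 48·t + 30, sustituimos t = 2 para obtener j = -1266.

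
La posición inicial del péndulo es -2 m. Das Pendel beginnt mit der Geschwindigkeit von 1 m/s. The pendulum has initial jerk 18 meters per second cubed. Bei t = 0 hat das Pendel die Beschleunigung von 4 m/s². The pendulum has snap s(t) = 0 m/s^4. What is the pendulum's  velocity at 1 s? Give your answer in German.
Um dies zu lösen, müssen wir 3 Stammfunktionen unserer Gleichung für den Snap s(t) = 0 finden. Die Stammfunktion von dem Snap, mit j(0) = 18, ergibt den Ruck: j(t) = 18. Die Stammfunktion von dem Ruck ist die Beschleunigung. Mit a(0) = 4 erhalten wir a(t) = 18·t + 4. Durch Integration von der Beschleunigung und Verwendung der Anfangsbedingung v(0) = 1, erhalten wir v(t) = 9·t^2 + 4·t + 1. Aus der Gleichung für die Geschwindigkeit v(t) = 9·t^2 + 4·t + 1, setzen wir t = 1 ein und erhalten v = 14.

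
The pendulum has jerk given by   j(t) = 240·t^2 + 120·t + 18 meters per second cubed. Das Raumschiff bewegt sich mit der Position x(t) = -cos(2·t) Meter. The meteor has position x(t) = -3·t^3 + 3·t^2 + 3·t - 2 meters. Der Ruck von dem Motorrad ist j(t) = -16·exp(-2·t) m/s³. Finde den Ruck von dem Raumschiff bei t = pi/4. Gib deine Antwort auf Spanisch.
Para resolver esto, necesitamos tomar 3 derivadas de nuestra ecuación de la posición x(t) = -cos(2·t). Derivando la posición, obtenemos la velocidad: v(t) = 2·sin(2·t). Tomando d/dt de v(t), encontramos a(t) = 4·cos(2·t). Tomando d/dt de a(t), encontramos j(t) = -8·sin(2·t). Usando j(t) = -8·sin(2·t) y sustituyendo t = pi/4, encontramos j = -8.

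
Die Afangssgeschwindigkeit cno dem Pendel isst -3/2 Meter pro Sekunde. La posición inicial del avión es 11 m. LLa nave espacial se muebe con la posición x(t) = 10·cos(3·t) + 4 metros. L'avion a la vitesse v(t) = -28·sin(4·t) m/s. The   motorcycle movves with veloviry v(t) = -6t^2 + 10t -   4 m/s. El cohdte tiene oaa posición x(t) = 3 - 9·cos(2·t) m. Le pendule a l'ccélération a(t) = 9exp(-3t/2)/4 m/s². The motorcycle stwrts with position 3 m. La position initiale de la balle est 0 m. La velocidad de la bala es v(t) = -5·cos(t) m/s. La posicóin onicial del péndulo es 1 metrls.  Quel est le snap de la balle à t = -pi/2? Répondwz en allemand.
Um dies zu lösen, müssen wir 3 Ableitungen unserer Gleichung für die Geschwindigkeit v(t) = -5·cos(t) nehmen. Die Ableitung von der Geschwindigkeit ergibt die Beschleunigung: a(t) = 5·sin(t). Die Ableitung von der Beschleunigung ergibt den Ruck: j(t) = 5·cos(t). Mit d/dt von j(t) finden wir s(t) = -5·sin(t). Aus der Gleichung für den Snap s(t) = -5·sin(t), setzen wir t = -pi/2 ein und erhalten s = 5.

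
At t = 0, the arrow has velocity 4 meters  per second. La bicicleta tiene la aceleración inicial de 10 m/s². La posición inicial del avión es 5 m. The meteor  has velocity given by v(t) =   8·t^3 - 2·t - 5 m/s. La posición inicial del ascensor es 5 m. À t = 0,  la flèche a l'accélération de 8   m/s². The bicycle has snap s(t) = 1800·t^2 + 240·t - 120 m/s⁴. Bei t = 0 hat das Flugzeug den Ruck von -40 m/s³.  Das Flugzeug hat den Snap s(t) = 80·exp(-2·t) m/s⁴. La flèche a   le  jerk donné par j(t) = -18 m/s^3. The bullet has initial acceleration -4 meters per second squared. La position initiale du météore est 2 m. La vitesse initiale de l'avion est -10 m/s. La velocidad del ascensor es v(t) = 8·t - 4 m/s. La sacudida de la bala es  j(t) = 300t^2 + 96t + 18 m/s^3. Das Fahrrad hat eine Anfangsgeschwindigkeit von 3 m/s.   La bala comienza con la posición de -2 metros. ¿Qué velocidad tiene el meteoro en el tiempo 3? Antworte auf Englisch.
We have velocity v(t) = 8·t^3 - 2·t - 5. Substituting t = 3: v(3) = 205.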